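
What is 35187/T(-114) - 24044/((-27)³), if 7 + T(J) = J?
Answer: -689676397/2381643 ≈ -289.58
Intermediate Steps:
T(J) = -7 + J
35187/T(-114) - 24044/((-27)³) = 35187/(-7 - 114) - 24044/((-27)³) = 35187/(-121) - 24044/(-19683) = 35187*(-1/121) - 24044*(-1/19683) = -35187/121 + 24044/19683 = -689676397/2381643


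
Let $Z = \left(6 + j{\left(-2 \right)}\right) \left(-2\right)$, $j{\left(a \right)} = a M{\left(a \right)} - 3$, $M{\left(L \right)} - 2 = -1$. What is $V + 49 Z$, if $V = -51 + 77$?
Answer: $-72$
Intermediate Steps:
$M{\left(L \right)} = 1$ ($M{\left(L \right)} = 2 - 1 = 1$)
$j{\left(a \right)} = -3 + a$ ($j{\left(a \right)} = a 1 - 3 = a - 3 = -3 + a$)
$V = 26$
$Z = -2$ ($Z = \left(6 - 5\right) \left(-2\right) = 1 \left(-2\right) = -2$)
$V + 49 Z = 26 + 49 \left(-2\right) = 26 - 98 = -72$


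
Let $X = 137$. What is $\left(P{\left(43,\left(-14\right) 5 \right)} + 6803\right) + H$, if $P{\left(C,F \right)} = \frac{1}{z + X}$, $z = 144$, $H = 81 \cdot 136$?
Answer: $\frac{5007140}{281} \approx 17819.0$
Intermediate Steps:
$H = 11016$
$P{\left(C,F \right)} = \frac{1}{281}$ ($P{\left(C,F \right)} = \frac{1}{144 + 137} = \frac{1}{281}$)
$\left(P{\left(43,\left(-14\right) 5 \right)} + 6803\right) + H = \left(\frac{1}{281} + 6803\right) + 11016 = \frac{1911644}{281} + 11016 = \frac{5007140}{281}$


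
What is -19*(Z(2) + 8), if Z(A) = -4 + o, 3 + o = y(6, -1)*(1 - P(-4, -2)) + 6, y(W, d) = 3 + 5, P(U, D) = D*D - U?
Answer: 931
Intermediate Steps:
P(U, D) = D² - U
y(W, d) = 8
o = -53 (o = -3 + (8*(1 - ((-2)² - 1*(-4))) + 6) = -3 + (8*(1 - (4 + 4)) + 6) = -3 + (8*(1 - 1*8) + 6) = -3 + (8*(1 - 8) + 6) = -3 + (8*(-7) + 6) = -3 + (-56 + 6) = -3 - 50 = -53)
Z(A) = -57 (Z(A) = -4 - 53 = -57)
-19*(Z(2) + 8) = -19*(-57 + 8) = -19*(-49) = 931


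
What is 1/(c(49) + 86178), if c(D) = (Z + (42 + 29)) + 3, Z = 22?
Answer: 1/86274 ≈ 1.1591e-5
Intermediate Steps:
c(D) = 96 (c(D) = (22 + (42 + 29)) + 3 = (22 + 71) + 3 = 93 + 3 = 96)
1/(c(49) + 86178) = 1/(96 + 86178) = 1/86274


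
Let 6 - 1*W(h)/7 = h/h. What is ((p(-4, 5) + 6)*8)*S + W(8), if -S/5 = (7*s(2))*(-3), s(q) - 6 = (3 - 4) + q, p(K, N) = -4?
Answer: 11795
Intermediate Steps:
s(q) = 5 + q (s(q) = 6 + ((3 - 4) + q) = 6 + (-1 + q) = 5 + q)
W(h) = 35 (W(h) = 42 - 7*h/h = 42 - 7*1 = 42 - 7 = 35)
S = 735 (S = -5*7*(5 + 2)*(-3) = -5*7*7*(-3) = -245*(-3) = -5*(-147) = 735)
((p(-4, 5) + 6)*8)*S + W(8) = ((-4 + 6)*8)*735 + 35 = (2*8)*735 + 35 = 16*735 + 35 = 11760 + 35 = 11795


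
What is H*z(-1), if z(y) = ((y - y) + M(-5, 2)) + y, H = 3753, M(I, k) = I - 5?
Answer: -41283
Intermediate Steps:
M(I, k) = -5 + I
z(y) = -10 + y (z(y) = ((y - y) + (-5 - 5)) + y = (0 - 10) + y = -10 + y)
H*z(-1) = 3753*(-10 - 1) = 3753*(-11) = -41283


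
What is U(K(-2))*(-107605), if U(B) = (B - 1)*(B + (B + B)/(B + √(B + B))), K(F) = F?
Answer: -322815 + 322815*I ≈ -3.2282e+5 + 3.2282e+5*I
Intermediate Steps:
U(B) = (-1 + B)*(B + 2*B/(B + √2*√B)) (U(B) = (-1 + B)*(B + (2*B)/(B + √(2*B))) = (-1 + B)*(B + (2*B)/(B + √2*√B)) = (-1 + B)*(B + 2*B/(B + √2*√B)))
U(K(-2))*(-107605) = (((-2)² + (-2)³ - 2*(-2) + √2*(-2)^(5/2) - √2*(-2)^(3/2))/(-2 + √2*√(-2)))*(-107605) = ((4 - 8 + 4 + √2*(4*I*√2) - √2*(-2*I*√2))/(-2 + √2*(I*√2)))*(-107605) = ((4 - 8 + 4 + 8*I + 4*I)/(-2 + 2*I))*(-107605) = (((-2 - 2*I)/8)*(12*I))*(-107605) = (3*I*(-2 - 2*I)/2)*(-107605) = -322815*I*(-2 - 2*I)/2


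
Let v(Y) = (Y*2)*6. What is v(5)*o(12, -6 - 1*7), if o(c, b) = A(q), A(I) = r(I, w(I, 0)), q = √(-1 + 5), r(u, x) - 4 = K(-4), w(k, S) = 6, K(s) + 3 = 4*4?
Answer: 1020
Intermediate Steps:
K(s) = 13 (K(s) = -3 + 4*4 = -3 + 16 = 13)
r(u, x) = 17 (r(u, x) = 4 + 13 = 17)
q = 2 (q = √4 = 2)
A(I) = 17
v(Y) = 12*Y (v(Y) = (2*Y)*6 = 12*Y)
o(c, b) = 17
v(5)*o(12, -6 - 1*7) = (12*5)*17 = 60*17 = 1020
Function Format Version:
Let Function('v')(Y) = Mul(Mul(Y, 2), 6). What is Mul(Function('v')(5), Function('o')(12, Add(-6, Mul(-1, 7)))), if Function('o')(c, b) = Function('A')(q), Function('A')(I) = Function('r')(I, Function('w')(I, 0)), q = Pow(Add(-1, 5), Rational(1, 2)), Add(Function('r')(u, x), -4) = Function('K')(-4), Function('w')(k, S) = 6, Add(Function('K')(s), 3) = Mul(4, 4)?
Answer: 1020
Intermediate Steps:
Function('K')(s) = 13 (Function('K')(s) = Add(-3, Mul(4, 4)) = Add(-3, 16) = 13)
Function('r')(u, x) = 17 (Function('r')(u, x) = Add(4, 13) = 17)
q = 2 (q = Pow(4, Rational(1, 2)) = 2)
Function('A')(I) = 17
Function('v')(Y) = Mul(12, Y) (Function('v')(Y) = Mul(Mul(2, Y), 6) = Mul(12, Y))
Function('o')(c, b) = 17
Mul(Function('v')(5), Function('o')(12, Add(-6, Mul(-1, 7)))) = Mul(Mul(12, 5), 17) = Mul(60, 17) = 1020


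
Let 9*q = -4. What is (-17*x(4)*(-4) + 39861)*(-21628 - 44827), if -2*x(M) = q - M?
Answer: -23931043595/9 ≈ -2.6590e+9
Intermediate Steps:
q = -4/9 (q = (⅑)*(-4) = -4/9 ≈ -0.44444)
x(M) = 2/9 + M/2 (x(M) = -(-4/9 - M)/2 = 2/9 + M/2)
(-17*x(4)*(-4) + 39861)*(-21628 - 44827) = (-17*(2/9 + (½)*4)*(-4) + 39861)*(-21628 - 44827) = (-17*(2/9 + 2)*(-4) + 39861)*(-66455) = (-17*20/9*(-4) + 39861)*(-66455) = (-340/9*(-4) + 39861)*(-66455) = (1360/9 + 39861)*(-66455) = (360109/9)*(-66455) = -23931043595/9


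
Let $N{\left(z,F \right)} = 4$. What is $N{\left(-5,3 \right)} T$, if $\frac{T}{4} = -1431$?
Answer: $-22896$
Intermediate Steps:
$T = -5724$ ($T = 4 \left(-1431\right) = -5724$)
$N{\left(-5,3 \right)} T = 4 \left(-5724\right) = -22896$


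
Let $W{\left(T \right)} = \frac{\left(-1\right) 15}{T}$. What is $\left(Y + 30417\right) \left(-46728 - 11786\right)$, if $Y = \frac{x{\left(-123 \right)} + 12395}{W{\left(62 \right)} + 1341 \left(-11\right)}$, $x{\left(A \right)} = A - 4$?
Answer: $- \frac{1627738238582402}{914577} \approx -1.7798 \cdot 10^{9}$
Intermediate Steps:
$x{\left(A \right)} = -4 + A$
$W{\left(T \right)} = - \frac{15}{T}$
$Y = - \frac{760616}{914577}$ ($Y = \frac{\left(-4 - 123\right) + 12395}{- \frac{15}{62} + 1341 \left(-11\right)} = \frac{-127 + 12395}{\left(-15\right) \frac{1}{62} - 14751} = \frac{12268}{- \frac{15}{62} - 14751} = \frac{12268}{- \frac{914577}{62}} = 12268 \left(- \frac{62}{914577}\right) = - \frac{760616}{914577} \approx -0.83166$)
$\left(Y + 30417\right) \left(-46728 - 11786\right) = \left(- \frac{760616}{914577} + 30417\right) \left(-46728 - 11786\right) = \frac{27817927993}{914577} \left(-58514\right) = - \frac{1627738238582402}{914577}$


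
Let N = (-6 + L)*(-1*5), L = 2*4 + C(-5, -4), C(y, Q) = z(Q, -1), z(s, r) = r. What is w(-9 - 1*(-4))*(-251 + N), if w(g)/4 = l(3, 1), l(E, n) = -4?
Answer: 4096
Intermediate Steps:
C(y, Q) = -1
L = 7 (L = 2*4 - 1 = 8 - 1 = 7)
w(g) = -16 (w(g) = 4*(-4) = -16)
N = -5 (N = (-6 + 7)*(-1*5) = 1*(-5) = -5)
w(-9 - 1*(-4))*(-251 + N) = -16*(-251 - 5) = -16*(-256) = 4096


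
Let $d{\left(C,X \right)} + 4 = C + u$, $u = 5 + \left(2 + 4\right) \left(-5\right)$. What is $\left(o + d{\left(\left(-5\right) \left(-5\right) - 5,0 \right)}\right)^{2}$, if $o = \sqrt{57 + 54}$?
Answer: $\left(9 - \sqrt{111}\right)^{2} \approx 2.3582$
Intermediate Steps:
$u = -25$ ($u = 5 + 6 \left(-5\right) = 5 - 30 = -25$)
$d{\left(C,X \right)} = -29 + C$ ($d{\left(C,X \right)} = -4 + \left(C - 25\right) = -4 + \left(-25 + C\right) = -29 + C$)
$o = \sqrt{111} \approx 10.536$
$\left(o + d{\left(\left(-5\right) \left(-5\right) - 5,0 \right)}\right)^{2} = \left(\sqrt{111} - 9\right)^{2} = \left(-9 + \sqrt{111}\right)^{2}$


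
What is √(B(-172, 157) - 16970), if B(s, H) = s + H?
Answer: I*√16985 ≈ 130.33*I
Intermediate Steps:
B(s, H) = H + s
√(B(-172, 157) - 16970) = √((157 - 172) - 16970) = √(-15 - 16970) = √(-16985) = I*√16985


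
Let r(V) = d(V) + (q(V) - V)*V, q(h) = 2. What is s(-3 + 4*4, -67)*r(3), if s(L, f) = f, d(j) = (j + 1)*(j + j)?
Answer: -1407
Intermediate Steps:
d(j) = 2*j*(1 + j) (d(j) = (1 + j)*(2*j) = 2*j*(1 + j))
r(V) = V*(2 - V) + 2*V*(1 + V) (r(V) = 2*V*(1 + V) + (2 - V)*V = 2*V*(1 + V) + V*(2 - V) = V*(2 - V) + 2*V*(1 + V))
s(-3 + 4*4, -67)*r(3) = -201*(4 + 3) = -201*7 = -67*21 = -1407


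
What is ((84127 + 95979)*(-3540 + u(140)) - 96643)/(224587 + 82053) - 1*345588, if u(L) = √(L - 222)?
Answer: -106608776203/306640 + 90053*I*√82/153320 ≈ -3.4767e+5 + 5.3187*I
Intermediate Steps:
u(L) = √(-222 + L)
((84127 + 95979)*(-3540 + u(140)) - 96643)/(224587 + 82053) - 1*345588 = ((84127 + 95979)*(-3540 + √(-222 + 140)) - 96643)/(224587 + 82053) - 1*345588 = (180106*(-3540 + √(-82)) - 96643)/306640 - 345588 = (180106*(-3540 + I*√82) - 96643)*(1/306640) - 345588 = ((-637575240 + 180106*I*√82) - 96643)*(1/306640) - 345588 = (-637671883 + 180106*I*√82)*(1/306640) - 345588 = (-637671883/306640 + 90053*I*√82/153320) - 345588 = -106608776203/306640 + 90053*I*√82/153320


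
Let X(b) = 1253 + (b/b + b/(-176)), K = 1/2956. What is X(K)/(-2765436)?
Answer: -652401023/1438734671616 ≈ -0.00045345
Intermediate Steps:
K = 1/2956 ≈ 0.00033830
X(b) = 1254 - b/176 (X(b) = 1253 + (1 + b*(-1/176)) = 1253 + (1 - b/176) = 1254 - b/176)
X(K)/(-2765436) = (1254 - 1/176*1/2956)/(-2765436) = (1254 - 1/520256)*(-1/2765436) = (652401023/520256)*(-1/2765436) = -652401023/1438734671616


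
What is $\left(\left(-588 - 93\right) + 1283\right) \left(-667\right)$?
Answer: $-401534$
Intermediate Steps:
$\left(\left(-588 - 93\right) + 1283\right) \left(-667\right) = \left(-681 + 1283\right) \left(-667\right) = 602 \left(-667\right) = -401534$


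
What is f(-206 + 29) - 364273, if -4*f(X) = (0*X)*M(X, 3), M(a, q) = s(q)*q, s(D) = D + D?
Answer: -364273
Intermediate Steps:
s(D) = 2*D
M(a, q) = 2*q² (M(a, q) = (2*q)*q = 2*q²)
f(X) = 0 (f(X) = -0*X*2*3²/4 = -0*2*9 = -0*18 = -¼*0 = 0)
f(-206 + 29) - 364273 = 0 - 364273 = -364273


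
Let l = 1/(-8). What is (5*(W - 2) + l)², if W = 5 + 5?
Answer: 101761/64 ≈ 1590.0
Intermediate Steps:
W = 10
l = -⅛ ≈ -0.12500
(5*(W - 2) + l)² = (5*(10 - 2) - ⅛)² = (5*8 - ⅛)² = (40 - ⅛)² = (319/8)² = 101761/64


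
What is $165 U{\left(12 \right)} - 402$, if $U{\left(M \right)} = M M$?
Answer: $23358$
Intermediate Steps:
$U{\left(M \right)} = M^{2}$
$165 U{\left(12 \right)} - 402 = 165 \cdot 12^{2} - 402 = 165 \cdot 144 - 402 = 23760 - 402 = 23358$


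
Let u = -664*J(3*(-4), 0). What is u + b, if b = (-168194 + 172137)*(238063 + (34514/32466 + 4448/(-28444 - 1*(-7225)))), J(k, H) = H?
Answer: 107776154296951600/114816009 ≈ 9.3869e+8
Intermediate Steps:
b = 107776154296951600/114816009 (b = 3943*(238063 + (34514*(1/32466) + 4448/(-28444 + 7225))) = 3943*(238063 + (17257/16233 + 4448/(-21219))) = 3943*(238063 + (17257/16233 + 4448*(-1/21219))) = 3943*(238063 + (17257/16233 - 4448/21219)) = 3943*(238063 + 97990633/114816009) = 3943*(27333541541200/114816009) = 107776154296951600/114816009 ≈ 9.3869e+8)
u = 0 (u = -664*0 = 0)
u + b = 0 + 107776154296951600/114816009 = 107776154296951600/114816009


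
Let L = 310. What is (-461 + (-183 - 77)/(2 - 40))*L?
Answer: -2674990/19 ≈ -1.4079e+5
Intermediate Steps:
(-461 + (-183 - 77)/(2 - 40))*L = (-461 + (-183 - 77)/(2 - 40))*310 = (-461 - 260/(-38))*310 = (-461 - 260*(-1/38))*310 = (-461 + 130/19)*310 = -8629/19*310 = -2674990/19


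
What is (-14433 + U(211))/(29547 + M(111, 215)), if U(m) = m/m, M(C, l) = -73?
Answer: -7216/14737 ≈ -0.48965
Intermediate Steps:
U(m) = 1
(-14433 + U(211))/(29547 + M(111, 215)) = (-14433 + 1)/(29547 - 73) = -14432/29474 = -14432*1/29474 = -7216/14737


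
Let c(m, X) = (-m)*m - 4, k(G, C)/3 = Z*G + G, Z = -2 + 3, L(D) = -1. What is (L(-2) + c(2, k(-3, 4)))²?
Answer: 81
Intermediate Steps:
Z = 1
k(G, C) = 6*G (k(G, C) = 3*(1*G + G) = 3*(G + G) = 3*(2*G) = 6*G)
c(m, X) = -4 - m² (c(m, X) = -m² - 4 = -4 - m²)
(L(-2) + c(2, k(-3, 4)))² = (-1 + (-4 - 1*2²))² = (-1 + (-4 - 1*4))² = (-1 + (-4 - 4))² = (-1 - 8)² = (-9)² = 81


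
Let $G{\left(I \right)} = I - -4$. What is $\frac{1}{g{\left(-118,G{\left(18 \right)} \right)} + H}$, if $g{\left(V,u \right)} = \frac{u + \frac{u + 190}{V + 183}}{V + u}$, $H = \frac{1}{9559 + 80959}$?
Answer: $- \frac{141208080}{37156079} \approx -3.8004$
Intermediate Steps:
$H = \frac{1}{90518} \approx 1.1048 \cdot 10^{-5}$
$G{\left(I \right)} = 4 + I$ ($G{\left(I \right)} = I + 4 = 4 + I$)
$g{\left(V,u \right)} = \frac{u + \frac{190 + u}{183 + V}}{V + u}$
$\frac{1}{g{\left(-118,G{\left(18 \right)} \right)} + H} = \frac{1}{\frac{190 + 184 \left(4 + 18\right) - 118 \left(4 + 18\right)}{\left(-118\right)^{2} + 183 \left(-118\right) + 183 \left(4 + 18\right) - 118 \left(4 + 18\right)} + \frac{1}{90518}} = \frac{1}{\frac{190 + 184 \cdot 22 - 2596}{13924 - 21594 + 183 \cdot 22 - 2596} + \frac{1}{90518}} = \frac{1}{\frac{190 + 4048 - 2596}{13924 - 21594 + 4026 - 2596} + \frac{1}{90518}} = \frac{1}{\frac{1}{-6240} \cdot 1642 + \frac{1}{90518}} = \frac{1}{\left(- \frac{1}{6240}\right) 1642 + \frac{1}{90518}} = \frac{1}{- \frac{821}{3120} + \frac{1}{90518}} = \frac{1}{- \frac{37156079}{141208080}} = - \frac{141208080}{37156079}$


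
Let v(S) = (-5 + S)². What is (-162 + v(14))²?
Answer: 6561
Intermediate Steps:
(-162 + v(14))² = (-162 + (-5 + 14)²)² = (-162 + 9²)² = (-162 + 81)² = (-81)² = 6561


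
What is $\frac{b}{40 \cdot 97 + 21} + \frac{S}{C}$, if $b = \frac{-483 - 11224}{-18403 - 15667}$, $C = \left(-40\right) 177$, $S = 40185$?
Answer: $- \frac{178026257413}{31366068520} \approx -5.6758$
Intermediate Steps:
$C = -7080$
$b = \frac{11707}{34070}$ ($b = - \frac{11707}{-34070} = \left(-11707\right) \left(- \frac{1}{34070}\right) = \frac{11707}{34070} \approx 0.34362$)
$\frac{b}{40 \cdot 97 + 21} + \frac{S}{C} = \frac{11707}{34070 \left(40 \cdot 97 + 21\right)} + \frac{40185}{-7080} = \frac{11707}{34070 \left(3880 + 21\right)} + 40185 \left(- \frac{1}{7080}\right) = \frac{11707}{34070 \cdot 3901} - \frac{2679}{472} = \frac{11707}{34070} \cdot \frac{1}{3901} - \frac{2679}{472} = \frac{11707}{132907070} - \frac{2679}{472} = - \frac{178026257413}{31366068520}$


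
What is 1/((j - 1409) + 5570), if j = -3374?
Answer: 1/787 ≈ 0.0012706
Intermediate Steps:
1/((j - 1409) + 5570) = 1/((-3374 - 1409) + 5570) = 1/(-4783 + 5570) = 1/787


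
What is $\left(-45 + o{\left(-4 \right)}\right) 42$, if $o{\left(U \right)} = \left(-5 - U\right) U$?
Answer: $-1722$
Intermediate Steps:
$o{\left(U \right)} = U \left(-5 - U\right)$
$\left(-45 + o{\left(-4 \right)}\right) 42 = \left(-45 - - 4 \left(5 - 4\right)\right) 42 = \left(-45 - \left(-4\right) 1\right) 42 = \left(-45 + 4\right) 42 = \left(-41\right) 42 = -1722$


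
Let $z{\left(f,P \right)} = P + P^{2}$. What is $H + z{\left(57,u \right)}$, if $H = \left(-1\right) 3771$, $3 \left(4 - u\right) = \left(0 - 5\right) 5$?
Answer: $- \frac{32459}{9} \approx -3606.6$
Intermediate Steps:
$u = \frac{37}{3}$ ($u = 4 - \frac{\left(0 - 5\right) 5}{3} = 4 - \frac{\left(-5\right) 5}{3} = 4 - - \frac{25}{3} = 4 + \frac{25}{3} = \frac{37}{3} \approx 12.333$)
$H = -3771$
$H + z{\left(57,u \right)} = -3771 + \frac{37 \left(1 + \frac{37}{3}\right)}{3} = -3771 + \frac{37}{3} \cdot \frac{40}{3} = -3771 + \frac{1480}{9} = - \frac{32459}{9}$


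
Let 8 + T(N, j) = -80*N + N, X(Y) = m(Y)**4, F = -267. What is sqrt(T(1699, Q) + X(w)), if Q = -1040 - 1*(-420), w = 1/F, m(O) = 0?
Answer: I*sqrt(134229) ≈ 366.37*I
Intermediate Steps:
w = -1/267 (w = 1/(-267) = -1/267 ≈ -0.0037453)
X(Y) = 0 (X(Y) = 0**4 = 0)
Q = -620 (Q = -1040 + 420 = -620)
T(N, j) = -8 - 79*N (T(N, j) = -8 + (-80*N + N) = -8 - 79*N)
sqrt(T(1699, Q) + X(w)) = sqrt((-8 - 79*1699) + 0) = sqrt((-8 - 134221) + 0) = sqrt(-134229 + 0) = sqrt(-134229) = I*sqrt(134229)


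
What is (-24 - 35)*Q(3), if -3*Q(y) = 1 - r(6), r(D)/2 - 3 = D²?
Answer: -4543/3 ≈ -1514.3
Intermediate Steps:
r(D) = 6 + 2*D²
Q(y) = 77/3 (Q(y) = -(1 - (6 + 2*6²))/3 = -(1 - (6 + 2*36))/3 = -(1 - (6 + 72))/3 = -(1 - 1*78)/3 = -(1 - 78)/3 = -⅓*(-77) = 77/3)
(-24 - 35)*Q(3) = (-24 - 35)*(77/3) = -59*77/3 = -4543/3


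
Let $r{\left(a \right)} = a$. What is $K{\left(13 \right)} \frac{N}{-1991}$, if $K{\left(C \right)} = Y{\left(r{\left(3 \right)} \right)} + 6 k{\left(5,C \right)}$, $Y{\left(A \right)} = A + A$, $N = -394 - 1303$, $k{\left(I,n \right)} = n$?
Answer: $\frac{142548}{1991} \approx 71.596$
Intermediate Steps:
$N = -1697$
$Y{\left(A \right)} = 2 A$
$K{\left(C \right)} = 6 + 6 C$ ($K{\left(C \right)} = 2 \cdot 3 + 6 C = 6 + 6 C$)
$K{\left(13 \right)} \frac{N}{-1991} = \left(6 + 6 \cdot 13\right) \left(- \frac{1697}{-1991}\right) = \left(6 + 78\right) \left(\left(-1697\right) \left(- \frac{1}{1991}\right)\right) = 84 \cdot \frac{1697}{1991} = \frac{142548}{1991}$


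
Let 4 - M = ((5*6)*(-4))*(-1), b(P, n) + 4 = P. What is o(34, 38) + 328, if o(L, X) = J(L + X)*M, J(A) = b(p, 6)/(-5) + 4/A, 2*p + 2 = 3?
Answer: 10816/45 ≈ 240.36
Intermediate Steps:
p = 1/2 (p = -1 + (1/2)*3 = -1 + 3/2 = 1/2 ≈ 0.50000)
b(P, n) = -4 + P
J(A) = 7/10 + 4/A (J(A) = (-4 + 1/2)/(-5) + 4/A = -7/2*(-1/5) + 4/A = 7/10 + 4/A)
M = -116 (M = 4 - (5*6)*(-4)*(-1) = 4 - 30*(-4)*(-1) = 4 - (-120)*(-1) = 4 - 1*120 = 4 - 120 = -116)
o(L, X) = -406/5 - 464/(L + X) (o(L, X) = (7/10 + 4/(L + X))*(-116) = -406/5 - 464/(L + X))
o(34, 38) + 328 = 58*(-40 - 7*34 - 7*38)/(5*(34 + 38)) + 328 = (58/5)*(-40 - 238 - 266)/72 + 328 = (58/5)*(1/72)*(-544) + 328 = -3944/45 + 328 = 10816/45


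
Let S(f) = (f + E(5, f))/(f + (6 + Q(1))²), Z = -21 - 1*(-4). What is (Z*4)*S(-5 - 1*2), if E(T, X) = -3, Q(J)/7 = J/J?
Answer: 340/81 ≈ 4.1975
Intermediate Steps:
Q(J) = 7 (Q(J) = 7*(J/J) = 7*1 = 7)
Z = -17 (Z = -21 + 4 = -17)
S(f) = (-3 + f)/(169 + f) (S(f) = (f - 3)/(f + (6 + 7)²) = (-3 + f)/(f + 13²) = (-3 + f)/(f + 169) = (-3 + f)/(169 + f))
(Z*4)*S(-5 - 1*2) = (-17*4)*((-3 + (-5 - 1*2))/(169 + (-5 - 1*2))) = -68*(-3 + (-5 - 2))/(169 + (-5 - 2)) = -68*(-3 - 7)/(169 - 7) = -68*(-10)/162 = -34*(-10)/81 = -68*(-5/81) = 340/81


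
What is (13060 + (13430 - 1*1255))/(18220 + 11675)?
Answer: 5047/5979 ≈ 0.84412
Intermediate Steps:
(13060 + (13430 - 1*1255))/(18220 + 11675) = (13060 + (13430 - 1255))/29895 = (13060 + 12175)*(1/29895) = 25235*(1/29895) = 5047/5979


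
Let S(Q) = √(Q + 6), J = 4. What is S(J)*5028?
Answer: 5028*√10 ≈ 15900.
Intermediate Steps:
S(Q) = √(6 + Q)
S(J)*5028 = √(6 + 4)*5028 = √10*5028 = 5028*√10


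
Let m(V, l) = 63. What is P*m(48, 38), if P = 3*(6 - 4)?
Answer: 378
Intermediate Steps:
P = 6 (P = 3*2 = 6)
P*m(48, 38) = 6*63 = 378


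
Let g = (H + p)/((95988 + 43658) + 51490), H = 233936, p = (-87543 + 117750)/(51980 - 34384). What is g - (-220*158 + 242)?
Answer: 116096056923071/3363229056 ≈ 34519.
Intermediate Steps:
p = 30207/17596 ≈ 1.7167
g = 4116368063/3363229056 (g = (233936 + 30207/17596)/((95988 + 43658) + 51490) = 4116368063/(17596*(139646 + 51490)) = (4116368063/17596)/191136 = (4116368063/17596)*(1/191136) = 4116368063/3363229056 ≈ 1.2239)
g - (-220*158 + 242) = 4116368063/3363229056 - (-220*158 + 242) = 4116368063/3363229056 - (-34760 + 242) = 4116368063/3363229056 - 1*(-34518) = 4116368063/3363229056 + 34518 = 116096056923071/3363229056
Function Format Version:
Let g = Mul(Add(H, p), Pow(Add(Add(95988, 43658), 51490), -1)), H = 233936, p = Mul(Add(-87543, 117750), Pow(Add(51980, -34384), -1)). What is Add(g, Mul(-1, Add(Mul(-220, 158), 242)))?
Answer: Rational(116096056923071, 3363229056) ≈ 34519.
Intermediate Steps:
p = Rational(30207, 17596) (p = Mul(30207, Pow(17596, -1)) = Mul(30207, Rational(1, 17596)) = Rational(30207, 17596) ≈ 1.7167)
g = Rational(4116368063, 3363229056) (g = Mul(Add(233936, Rational(30207, 17596)), Pow(Add(Add(95988, 43658), 51490), -1)) = Mul(Rational(4116368063, 17596), Pow(Add(139646, 51490), -1)) = Mul(Rational(4116368063, 17596), Pow(191136, -1)) = Mul(Rational(4116368063, 17596), Rational(1, 191136)) = Rational(4116368063, 3363229056) ≈ 1.2239)
Add(g, Mul(-1, Add(Mul(-220, 158), 242))) = Add(Rational(4116368063, 3363229056), Mul(-1, Add(Mul(-220, 158), 242))) = Add(Rational(4116368063, 3363229056), Mul(-1, Add(-34760, 242))) = Add(Rational(4116368063, 3363229056), Mul(-1, -34518)) = Add(Rational(4116368063, 3363229056), 34518) = Rational(116096056923071, 3363229056)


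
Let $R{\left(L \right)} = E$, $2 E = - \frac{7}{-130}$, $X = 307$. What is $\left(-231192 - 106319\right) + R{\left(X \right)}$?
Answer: $- \frac{87752853}{260} \approx -3.3751 \cdot 10^{5}$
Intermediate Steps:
$E = \frac{7}{260}$ ($E = \frac{\left(-7\right) \frac{1}{-130}}{2} = \frac{\left(-7\right) \left(- \frac{1}{130}\right)}{2} = \frac{1}{2} \cdot \frac{7}{130} = \frac{7}{260} \approx 0.026923$)
$R{\left(L \right)} = \frac{7}{260}$
$\left(-231192 - 106319\right) + R{\left(X \right)} = \left(-231192 - 106319\right) + \frac{7}{260} = -337511 + \frac{7}{260} = - \frac{87752853}{260}$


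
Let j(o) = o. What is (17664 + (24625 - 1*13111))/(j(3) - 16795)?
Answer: -14589/8396 ≈ -1.7376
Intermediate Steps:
(17664 + (24625 - 1*13111))/(j(3) - 16795) = (17664 + (24625 - 1*13111))/(3 - 16795) = (17664 + (24625 - 13111))/(-16792) = (17664 + 11514)*(-1/16792) = 29178*(-1/16792) = -14589/8396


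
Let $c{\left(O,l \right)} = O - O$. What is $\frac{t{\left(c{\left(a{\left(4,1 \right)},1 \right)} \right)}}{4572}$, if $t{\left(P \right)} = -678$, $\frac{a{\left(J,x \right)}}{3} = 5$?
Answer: $- \frac{113}{762} \approx -0.14829$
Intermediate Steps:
$a{\left(J,x \right)} = 15$ ($a{\left(J,x \right)} = 3 \cdot 5 = 15$)
$c{\left(O,l \right)} = 0$
$\frac{t{\left(c{\left(a{\left(4,1 \right)},1 \right)} \right)}}{4572} = - \frac{678}{4572} = \left(-678\right) \frac{1}{4572} = - \frac{113}{762}$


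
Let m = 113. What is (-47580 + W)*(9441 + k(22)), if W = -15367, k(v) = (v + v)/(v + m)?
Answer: -80230924313/135 ≈ -5.9430e+8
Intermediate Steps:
k(v) = 2*v/(113 + v) (k(v) = (v + v)/(v + 113) = (2*v)/(113 + v) = 2*v/(113 + v))
(-47580 + W)*(9441 + k(22)) = (-47580 - 15367)*(9441 + 2*22/(113 + 22)) = -62947*(9441 + 2*22/135) = -62947*(9441 + 2*22*(1/135)) = -62947*(9441 + 44/135) = -62947*1274579/135 = -80230924313/135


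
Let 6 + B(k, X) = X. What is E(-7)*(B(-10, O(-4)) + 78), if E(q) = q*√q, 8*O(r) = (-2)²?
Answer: -1015*I*√7/2 ≈ -1342.7*I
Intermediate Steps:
O(r) = ½ (O(r) = (⅛)*(-2)² = (⅛)*4 = ½)
B(k, X) = -6 + X
E(q) = q^(3/2)
E(-7)*(B(-10, O(-4)) + 78) = (-7)^(3/2)*((-6 + ½) + 78) = (-7*I*√7)*(-11/2 + 78) = -7*I*√7*(145/2) = -1015*I*√7/2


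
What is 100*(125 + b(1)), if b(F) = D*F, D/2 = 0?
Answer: 12500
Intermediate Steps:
D = 0 (D = 2*0 = 0)
b(F) = 0 (b(F) = 0*F = 0)
100*(125 + b(1)) = 100*(125 + 0) = 100*125 = 12500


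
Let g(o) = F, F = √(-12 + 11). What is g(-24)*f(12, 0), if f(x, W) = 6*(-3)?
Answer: -18*I ≈ -18.0*I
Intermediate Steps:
F = I (F = √(-1) = I ≈ 1.0*I)
g(o) = I
f(x, W) = -18
g(-24)*f(12, 0) = I*(-18) = -18*I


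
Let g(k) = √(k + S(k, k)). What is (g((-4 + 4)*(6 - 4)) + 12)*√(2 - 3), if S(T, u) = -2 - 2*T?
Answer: -√2 + 12*I ≈ -1.4142 + 12.0*I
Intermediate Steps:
g(k) = √(-2 - k) (g(k) = √(k + (-2 - 2*k)) = √(-2 - k))
(g((-4 + 4)*(6 - 4)) + 12)*√(2 - 3) = (√(-2 - (-4 + 4)*(6 - 4)) + 12)*√(2 - 3) = (√(-2 - 0*2) + 12)*√(-1) = (√(-2 - 1*0) + 12)*I = (√(-2 + 0) + 12)*I = (√(-2) + 12)*I = (I*√2 + 12)*I = (12 + I*√2)*I = I*(12 + I*√2)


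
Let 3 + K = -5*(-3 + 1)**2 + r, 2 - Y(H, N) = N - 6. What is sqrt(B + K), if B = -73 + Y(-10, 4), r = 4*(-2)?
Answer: 10*I ≈ 10.0*I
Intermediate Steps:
Y(H, N) = 8 - N (Y(H, N) = 2 - (N - 6) = 2 - (-6 + N) = 2 + (6 - N) = 8 - N)
r = -8
B = -69 (B = -73 + (8 - 1*4) = -73 + (8 - 4) = -73 + 4 = -69)
K = -31 (K = -3 + (-5*(-3 + 1)**2 - 8) = -3 + (-5*(-2)**2 - 8) = -3 + (-5*4 - 8) = -3 + (-20 - 8) = -3 - 28 = -31)
sqrt(B + K) = sqrt(-69 - 31) = sqrt(-100) = 10*I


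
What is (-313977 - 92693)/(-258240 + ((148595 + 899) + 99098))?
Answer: 203335/4824 ≈ 42.151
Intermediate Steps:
(-313977 - 92693)/(-258240 + ((148595 + 899) + 99098)) = -406670/(-258240 + (149494 + 99098)) = -406670/(-258240 + 248592) = -406670/(-9648) = -406670*(-1/9648) = 203335/4824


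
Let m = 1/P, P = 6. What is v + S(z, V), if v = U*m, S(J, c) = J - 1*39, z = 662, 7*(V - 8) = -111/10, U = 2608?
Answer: 3173/3 ≈ 1057.7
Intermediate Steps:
V = 449/70 (V = 8 + (-111/10)/7 = 8 + (-111*⅒)/7 = 8 + (⅐)*(-111/10) = 8 - 111/70 = 449/70 ≈ 6.4143)
m = ⅙ (m = 1/6 = ⅙ ≈ 0.16667)
S(J, c) = -39 + J (S(J, c) = J - 39 = -39 + J)
v = 1304/3 (v = 2608*(⅙) = 1304/3 ≈ 434.67)
v + S(z, V) = 1304/3 + (-39 + 662) = 1304/3 + 623 = 3173/3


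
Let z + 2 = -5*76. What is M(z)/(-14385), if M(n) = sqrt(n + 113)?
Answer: -I*sqrt(269)/14385 ≈ -0.0011402*I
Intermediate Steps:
z = -382 (z = -2 - 5*76 = -2 - 380 = -382)
M(n) = sqrt(113 + n)
M(z)/(-14385) = sqrt(113 - 382)/(-14385) = sqrt(-269)*(-1/14385) = (I*sqrt(269))*(-1/14385) = -I*sqrt(269)/14385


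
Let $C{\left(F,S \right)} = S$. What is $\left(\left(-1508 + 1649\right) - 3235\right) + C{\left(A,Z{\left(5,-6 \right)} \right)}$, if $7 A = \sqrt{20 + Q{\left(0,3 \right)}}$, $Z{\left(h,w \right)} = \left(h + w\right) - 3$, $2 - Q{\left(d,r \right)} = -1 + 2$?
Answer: $-3098$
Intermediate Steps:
$Q{\left(d,r \right)} = 1$ ($Q{\left(d,r \right)} = 2 - \left(-1 + 2\right) = 2 - 1 = 1$)
$Z{\left(h,w \right)} = -3 + h + w$
$A = \frac{\sqrt{21}}{7}$ ($A = \frac{\sqrt{20 + 1}}{7} = \frac{\sqrt{21}}{7} \approx 0.65465$)
$\left(\left(-1508 + 1649\right) - 3235\right) + C{\left(A,Z{\left(5,-6 \right)} \right)} = \left(\left(-1508 + 1649\right) - 3235\right) - 4 = \left(141 - 3235\right) - 4 = -3094 - 4 = -3098$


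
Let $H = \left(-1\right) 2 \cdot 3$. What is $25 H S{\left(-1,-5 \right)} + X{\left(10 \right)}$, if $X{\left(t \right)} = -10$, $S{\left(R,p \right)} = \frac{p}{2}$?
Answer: $365$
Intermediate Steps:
$S{\left(R,p \right)} = \frac{p}{2}$ ($S{\left(R,p \right)} = p \frac{1}{2} = \frac{p}{2}$)
$H = -6$ ($H = \left(-2\right) 3 = -6$)
$25 H S{\left(-1,-5 \right)} + X{\left(10 \right)} = 25 \left(- 6 \cdot \frac{1}{2} \left(-5\right)\right) - 10 = 25 \left(\left(-6\right) \left(- \frac{5}{2}\right)\right) - 10 = 25 \cdot 15 - 10 = 375 - 10 = 365$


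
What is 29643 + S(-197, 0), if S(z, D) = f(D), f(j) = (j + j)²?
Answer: 29643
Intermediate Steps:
f(j) = 4*j² (f(j) = (2*j)² = 4*j²)
S(z, D) = 4*D²
29643 + S(-197, 0) = 29643 + 4*0² = 29643 + 4*0 = 29643 + 0 = 29643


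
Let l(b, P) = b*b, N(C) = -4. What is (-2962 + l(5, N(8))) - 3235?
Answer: -6172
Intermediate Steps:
l(b, P) = b**2
(-2962 + l(5, N(8))) - 3235 = (-2962 + 5**2) - 3235 = (-2962 + 25) - 3235 = -2937 - 3235 = -6172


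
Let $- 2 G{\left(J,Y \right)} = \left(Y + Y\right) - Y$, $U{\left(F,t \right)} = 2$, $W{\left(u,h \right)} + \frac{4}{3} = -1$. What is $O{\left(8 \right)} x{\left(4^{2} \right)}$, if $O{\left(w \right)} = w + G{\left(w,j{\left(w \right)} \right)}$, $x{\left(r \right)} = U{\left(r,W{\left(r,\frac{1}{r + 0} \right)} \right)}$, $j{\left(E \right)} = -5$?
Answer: $21$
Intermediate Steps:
$W{\left(u,h \right)} = - \frac{7}{3}$ ($W{\left(u,h \right)} = - \frac{4}{3} - 1 = - \frac{7}{3}$)
$G{\left(J,Y \right)} = - \frac{Y}{2}$ ($G{\left(J,Y \right)} = - \frac{\left(Y + Y\right) - Y}{2} = - \frac{2 Y - Y}{2} = - \frac{Y}{2}$)
$x{\left(r \right)} = 2$
$O{\left(w \right)} = \frac{5}{2} + w$ ($O{\left(w \right)} = w - - \frac{5}{2} = w + \frac{5}{2} = \frac{5}{2} + w$)
$O{\left(8 \right)} x{\left(4^{2} \right)} = \left(\frac{5}{2} + 8\right) 2 = \frac{21}{2} \cdot 2 = 21$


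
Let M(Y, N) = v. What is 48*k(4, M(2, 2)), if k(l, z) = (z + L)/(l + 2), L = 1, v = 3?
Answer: 32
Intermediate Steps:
M(Y, N) = 3
k(l, z) = (1 + z)/(2 + l) (k(l, z) = (z + 1)/(l + 2) = (1 + z)/(2 + l))
48*k(4, M(2, 2)) = 48*((1 + 3)/(2 + 4)) = 48*(4/6) = 48*((1/6)*4) = 48*(2/3) = 32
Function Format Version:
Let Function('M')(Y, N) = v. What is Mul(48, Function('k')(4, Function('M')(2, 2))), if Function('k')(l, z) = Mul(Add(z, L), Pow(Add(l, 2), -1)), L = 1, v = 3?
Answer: 32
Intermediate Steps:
Function('M')(Y, N) = 3
Function('k')(l, z) = Mul(Pow(Add(2, l), -1), Add(1, z)) (Function('k')(l, z) = Mul(Add(z, 1), Pow(Add(l, 2), -1)) = Mul(Add(1, z), Pow(Add(2, l), -1)) = Mul(Pow(Add(2, l), -1), Add(1, z)))
Mul(48, Function('k')(4, Function('M')(2, 2))) = Mul(48, Mul(Pow(Add(2, 4), -1), Add(1, 3))) = Mul(48, Mul(Pow(6, -1), 4)) = Mul(48, Mul(Rational(1, 6), 4)) = Mul(48, Rational(2, 3)) = 32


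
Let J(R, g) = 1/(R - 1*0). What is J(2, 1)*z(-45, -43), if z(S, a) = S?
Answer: -45/2 ≈ -22.500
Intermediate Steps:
J(R, g) = 1/R (J(R, g) = 1/(R + 0) = 1/R)
J(2, 1)*z(-45, -43) = -45/2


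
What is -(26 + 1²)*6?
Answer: -162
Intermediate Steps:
-(26 + 1²)*6 = -(26 + 1)*6 = -27*6 = -1*162 = -162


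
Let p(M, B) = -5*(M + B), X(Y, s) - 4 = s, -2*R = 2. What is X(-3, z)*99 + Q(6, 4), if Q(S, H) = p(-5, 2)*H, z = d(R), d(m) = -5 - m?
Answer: 60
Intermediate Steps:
R = -1 (R = -½*2 = -1)
z = -4 (z = -5 - 1*(-1) = -5 + 1 = -4)
X(Y, s) = 4 + s
p(M, B) = -5*B - 5*M (p(M, B) = -5*(B + M) = -5*B - 5*M)
Q(S, H) = 15*H (Q(S, H) = (-5*2 - 5*(-5))*H = (-10 + 25)*H = 15*H)
X(-3, z)*99 + Q(6, 4) = (4 - 4)*99 + 15*4 = 0*99 + 60 = 0 + 60 = 60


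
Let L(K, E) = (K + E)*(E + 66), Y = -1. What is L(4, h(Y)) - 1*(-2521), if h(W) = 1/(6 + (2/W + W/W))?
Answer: 69976/25 ≈ 2799.0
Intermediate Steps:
h(W) = 1/(7 + 2/W) (h(W) = 1/(6 + (2/W + 1)) = 1/(6 + (1 + 2/W)) = 1/(7 + 2/W))
L(K, E) = (66 + E)*(E + K) (L(K, E) = (E + K)*(66 + E) = (66 + E)*(E + K))
L(4, h(Y)) - 1*(-2521) = ((-1/(2 + 7*(-1)))² + 66*(-1/(2 + 7*(-1))) + 66*4 - 1/(2 + 7*(-1))*4) - 1*(-2521) = ((-1/(2 - 7))² + 66*(-1/(2 - 7)) + 264 - 1/(2 - 7)*4) + 2521 = ((-1/(-5))² + 66*(-1/(-5)) + 264 - 1/(-5)*4) + 2521 = ((-1*(-⅕))² + 66*(-1*(-⅕)) + 264 - 1*(-⅕)*4) + 2521 = ((⅕)² + 66*(⅕) + 264 + (⅕)*4) + 2521 = (1/25 + 66/5 + 264 + ⅘) + 2521 = 6951/25 + 2521 = 69976/25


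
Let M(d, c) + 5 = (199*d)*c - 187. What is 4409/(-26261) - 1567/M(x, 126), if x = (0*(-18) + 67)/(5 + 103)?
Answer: -653323133/2420712719 ≈ -0.26989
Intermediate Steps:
x = 67/108 (x = (0 + 67)/108 = 67*(1/108) = 67/108 ≈ 0.62037)
M(d, c) = -192 + 199*c*d (M(d, c) = -5 + ((199*d)*c - 187) = -5 + (199*c*d - 187) = -5 + (-187 + 199*c*d) = -192 + 199*c*d)
4409/(-26261) - 1567/M(x, 126) = 4409/(-26261) - 1567/(-192 + 199*126*(67/108)) = 4409*(-1/26261) - 1567/(-192 + 93331/6) = -4409/26261 - 1567/92179/6 = -4409/26261 - 1567*6/92179 = -4409/26261 - 9402/92179 = -653323133/2420712719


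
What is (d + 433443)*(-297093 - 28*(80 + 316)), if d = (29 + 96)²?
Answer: -138394225308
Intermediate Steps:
d = 15625 (d = 125² = 15625)
(d + 433443)*(-297093 - 28*(80 + 316)) = (15625 + 433443)*(-297093 - 28*(80 + 316)) = 449068*(-297093 - 28*396) = 449068*(-297093 - 11088) = 449068*(-308181) = -138394225308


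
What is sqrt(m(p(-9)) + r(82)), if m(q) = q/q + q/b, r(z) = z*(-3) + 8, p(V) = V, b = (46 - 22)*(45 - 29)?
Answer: 3*I*sqrt(6742)/16 ≈ 15.396*I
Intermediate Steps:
b = 384 (b = 24*16 = 384)
r(z) = 8 - 3*z (r(z) = -3*z + 8 = 8 - 3*z)
m(q) = 1 + q/384 (m(q) = q/q + q/384 = 1 + q*(1/384) = 1 + q/384)
sqrt(m(p(-9)) + r(82)) = sqrt((1 + (1/384)*(-9)) + (8 - 3*82)) = sqrt((1 - 3/128) + (8 - 246)) = sqrt(125/128 - 238) = sqrt(-30339/128) = 3*I*sqrt(6742)/16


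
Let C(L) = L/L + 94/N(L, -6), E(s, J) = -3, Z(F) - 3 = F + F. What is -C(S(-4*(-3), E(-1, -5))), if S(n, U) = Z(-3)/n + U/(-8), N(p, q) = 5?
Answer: -99/5 ≈ -19.800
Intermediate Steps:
Z(F) = 3 + 2*F (Z(F) = 3 + (F + F) = 3 + 2*F)
S(n, U) = -3/n - U/8 (S(n, U) = (3 + 2*(-3))/n + U/(-8) = (3 - 6)/n + U*(-1/8) = -3/n - U/8)
C(L) = 99/5 (C(L) = L/L + 94/5 = 1 + 94*(1/5) = 1 + 94/5 = 99/5)
-C(S(-4*(-3), E(-1, -5))) = -1*99/5 = -99/5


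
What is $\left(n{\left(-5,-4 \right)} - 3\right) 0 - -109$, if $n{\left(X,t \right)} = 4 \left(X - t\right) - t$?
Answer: $109$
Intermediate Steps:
$n{\left(X,t \right)} = - 5 t + 4 X$ ($n{\left(X,t \right)} = \left(- 4 t + 4 X\right) - t = - 5 t + 4 X$)
$\left(n{\left(-5,-4 \right)} - 3\right) 0 - -109 = \left(\left(\left(-5\right) \left(-4\right) + 4 \left(-5\right)\right) - 3\right) 0 - -109 = \left(\left(20 - 20\right) - 3\right) 0 + 109 = \left(0 - 3\right) 0 + 109 = \left(-3\right) 0 + 109 = 0 + 109 = 109$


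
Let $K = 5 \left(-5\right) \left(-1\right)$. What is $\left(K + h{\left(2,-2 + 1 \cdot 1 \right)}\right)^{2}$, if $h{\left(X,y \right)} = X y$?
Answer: $529$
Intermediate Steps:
$K = 25$ ($K = \left(-25\right) \left(-1\right) = 25$)
$\left(K + h{\left(2,-2 + 1 \cdot 1 \right)}\right)^{2} = \left(25 + 2 \left(-2 + 1 \cdot 1\right)\right)^{2} = \left(25 + 2 \left(-2 + 1\right)\right)^{2} = \left(25 + 2 \left(-1\right)\right)^{2} = \left(25 - 2\right)^{2} = 23^{2} = 529$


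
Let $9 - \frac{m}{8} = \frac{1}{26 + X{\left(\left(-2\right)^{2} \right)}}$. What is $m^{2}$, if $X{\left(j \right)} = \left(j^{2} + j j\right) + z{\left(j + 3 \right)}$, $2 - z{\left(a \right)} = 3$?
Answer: $\frac{16777216}{3249} \approx 5163.8$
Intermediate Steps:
$z{\left(a \right)} = -1$ ($z{\left(a \right)} = 2 - 3 = -1$)
$X{\left(j \right)} = -1 + 2 j^{2}$ ($X{\left(j \right)} = \left(j^{2} + j j\right) - 1 = \left(j^{2} + j^{2}\right) - 1 = 2 j^{2} - 1 = -1 + 2 j^{2}$)
$m = \frac{4096}{57}$ ($m = 72 - \frac{8}{26 - \left(1 - 2 \left(\left(-2\right)^{2}\right)^{2}\right)} = 72 - \frac{8}{26 - \left(1 - 2 \cdot 4^{2}\right)} = 72 - \frac{8}{26 + \left(-1 + 2 \cdot 16\right)} = 72 - \frac{8}{26 + \left(-1 + 32\right)} = 72 - \frac{8}{26 + 31} = 72 - \frac{8}{57} = \frac{4096}{57} \approx 71.86$)
$m^{2} = \left(\frac{4096}{57}\right)^{2} = \frac{16777216}{3249}$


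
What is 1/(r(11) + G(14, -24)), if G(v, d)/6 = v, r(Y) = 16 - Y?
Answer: 1/89 ≈ 0.011236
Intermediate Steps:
G(v, d) = 6*v
1/(r(11) + G(14, -24)) = 1/((16 - 1*11) + 6*14) = 1/((16 - 11) + 84) = 1/(5 + 84) = 1/89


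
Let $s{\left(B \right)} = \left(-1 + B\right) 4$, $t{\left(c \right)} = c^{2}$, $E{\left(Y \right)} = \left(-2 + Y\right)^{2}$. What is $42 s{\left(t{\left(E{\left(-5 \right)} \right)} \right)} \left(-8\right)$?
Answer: $-3225600$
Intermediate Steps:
$s{\left(B \right)} = -4 + 4 B$
$42 s{\left(t{\left(E{\left(-5 \right)} \right)} \right)} \left(-8\right) = 42 \left(-4 + 4 \left(\left(-2 - 5\right)^{2}\right)^{2}\right) \left(-8\right) = 42 \left(-4 + 4 \left(\left(-7\right)^{2}\right)^{2}\right) \left(-8\right) = 42 \left(-4 + 4 \cdot 49^{2}\right) \left(-8\right) = 42 \left(-4 + 4 \cdot 2401\right) \left(-8\right) = 42 \left(-4 + 9604\right) \left(-8\right) = 42 \cdot 9600 \left(-8\right) = 403200 \left(-8\right) = -3225600$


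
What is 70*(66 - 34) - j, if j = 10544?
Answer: -8304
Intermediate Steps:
70*(66 - 34) - j = 70*(66 - 34) - 1*10544 = 70*32 - 10544 = 2240 - 10544 = -8304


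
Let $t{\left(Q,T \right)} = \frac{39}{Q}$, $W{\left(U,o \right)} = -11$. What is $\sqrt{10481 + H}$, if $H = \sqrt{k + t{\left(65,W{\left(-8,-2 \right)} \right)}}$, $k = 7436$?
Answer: $\frac{\sqrt{262025 + 95 \sqrt{515}}}{5} \approx 102.8$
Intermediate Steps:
$H = \frac{19 \sqrt{515}}{5}$ ($H = \sqrt{7436 + \frac{39}{65}} = \sqrt{7436 + 39 \cdot \frac{1}{65}} = \sqrt{7436 + \frac{3}{5}} = \sqrt{\frac{37183}{5}} = \frac{19 \sqrt{515}}{5} \approx 86.236$)
$\sqrt{10481 + H} = \sqrt{10481 + \frac{19 \sqrt{515}}{5}}$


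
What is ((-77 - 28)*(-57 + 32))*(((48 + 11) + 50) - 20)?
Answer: 233625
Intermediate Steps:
((-77 - 28)*(-57 + 32))*(((48 + 11) + 50) - 20) = (-105*(-25))*((59 + 50) - 20) = 2625*(109 - 20) = 2625*89 = 233625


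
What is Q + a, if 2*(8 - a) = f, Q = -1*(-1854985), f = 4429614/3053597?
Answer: 5664398845014/3053597 ≈ 1.8550e+6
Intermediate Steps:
f = 4429614/3053597 (f = 4429614*(1/3053597) = 4429614/3053597 ≈ 1.4506)
Q = 1854985
a = 22213969/3053597 (a = 8 - ½*4429614/3053597 = 8 - 2214807/3053597 = 22213969/3053597 ≈ 7.2747)
Q + a = 1854985 + 22213969/3053597 = 5664398845014/3053597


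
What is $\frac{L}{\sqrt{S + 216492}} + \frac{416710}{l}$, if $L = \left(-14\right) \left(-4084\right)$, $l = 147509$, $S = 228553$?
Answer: $\frac{416710}{147509} + \frac{57176 \sqrt{445045}}{445045} \approx 88.531$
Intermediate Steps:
$L = 57176$
$\frac{L}{\sqrt{S + 216492}} + \frac{416710}{l} = \frac{57176}{\sqrt{228553 + 216492}} + \frac{416710}{147509} = \frac{57176}{\sqrt{445045}} + 416710 \cdot \frac{1}{147509} = 57176 \frac{\sqrt{445045}}{445045} + \frac{416710}{147509} = \frac{57176 \sqrt{445045}}{445045} + \frac{416710}{147509} = \frac{416710}{147509} + \frac{57176 \sqrt{445045}}{445045}$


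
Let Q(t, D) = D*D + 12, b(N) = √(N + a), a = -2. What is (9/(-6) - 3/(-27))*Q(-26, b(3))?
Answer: -325/18 ≈ -18.056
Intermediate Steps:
b(N) = √(-2 + N) (b(N) = √(N - 2) = √(-2 + N))
Q(t, D) = 12 + D² (Q(t, D) = D² + 12 = 12 + D²)
(9/(-6) - 3/(-27))*Q(-26, b(3)) = (9/(-6) - 3/(-27))*(12 + (√(-2 + 3))²) = (9*(-⅙) - 3*(-1/27))*(12 + (√1)²) = (-3/2 + ⅑)*(12 + 1²) = -25*(12 + 1)/18 = -25/18*13 = -325/18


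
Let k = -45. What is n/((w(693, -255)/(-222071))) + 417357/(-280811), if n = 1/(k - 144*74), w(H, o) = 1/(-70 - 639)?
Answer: -44217691660186/3004958511 ≈ -14715.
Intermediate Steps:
w(H, o) = -1/709 (w(H, o) = 1/(-709) = -1/709)
n = -1/10701 (n = 1/(-45 - 144*74) = 1/(-45 - 10656) = 1/(-10701) = -1/10701 ≈ -9.3449e-5)
n/((w(693, -255)/(-222071))) + 417357/(-280811) = -1/(10701*((-1/709/(-222071)))) + 417357/(-280811) = -1/(10701*((-1/709*(-1/222071)))) + 417357*(-1/280811) = -1/(10701*1/157448339) - 417357/280811 = -1/10701*157448339 - 417357/280811 = -157448339/10701 - 417357/280811 = -44217691660186/3004958511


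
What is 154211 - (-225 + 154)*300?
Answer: 175511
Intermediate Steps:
154211 - (-225 + 154)*300 = 154211 - (-71)*300 = 154211 - 1*(-21300) = 154211 + 21300 = 175511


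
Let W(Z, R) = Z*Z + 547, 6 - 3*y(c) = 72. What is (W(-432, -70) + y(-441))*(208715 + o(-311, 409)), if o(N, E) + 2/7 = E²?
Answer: 492570553530/7 ≈ 7.0367e+10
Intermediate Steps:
y(c) = -22 (y(c) = 2 - ⅓*72 = 2 - 24 = -22)
W(Z, R) = 547 + Z² (W(Z, R) = Z² + 547 = 547 + Z²)
o(N, E) = -2/7 + E²
(W(-432, -70) + y(-441))*(208715 + o(-311, 409)) = ((547 + (-432)²) - 22)*(208715 + (-2/7 + 409²)) = ((547 + 186624) - 22)*(208715 + (-2/7 + 167281)) = (187171 - 22)*(208715 + 1170965/7) = 187149*(2631970/7) = 492570553530/7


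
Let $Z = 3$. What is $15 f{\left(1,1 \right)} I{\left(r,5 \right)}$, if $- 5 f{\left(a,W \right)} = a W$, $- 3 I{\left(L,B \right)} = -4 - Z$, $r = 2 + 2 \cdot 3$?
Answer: $-7$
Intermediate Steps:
$r = 8$ ($r = 2 + 6 = 8$)
$I{\left(L,B \right)} = \frac{7}{3}$ ($I{\left(L,B \right)} = - \frac{-4 - 3}{3} = \left(- \frac{1}{3}\right) \left(-7\right) = \frac{7}{3}$)
$f{\left(a,W \right)} = - \frac{W a}{5}$ ($f{\left(a,W \right)} = - \frac{a W}{5} = - \frac{W a}{5}$)
$15 f{\left(1,1 \right)} I{\left(r,5 \right)} = 15 \left(\left(- \frac{1}{5}\right) 1 \cdot 1\right) \frac{7}{3} = 15 \left(- \frac{1}{5}\right) \frac{7}{3} = \left(-3\right) \frac{7}{3} = -7$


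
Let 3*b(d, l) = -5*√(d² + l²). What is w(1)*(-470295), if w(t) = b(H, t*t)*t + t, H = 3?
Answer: -470295 + 783825*√10 ≈ 2.0084e+6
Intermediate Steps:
b(d, l) = -5*√(d² + l²)/3 (b(d, l) = (-5*√(d² + l²))/3 = -5*√(d² + l²)/3)
w(t) = t - 5*t*√(9 + t⁴)/3 (w(t) = (-5*√(3² + (t*t)²)/3)*t + t = (-5*√(9 + (t²)²)/3)*t + t = (-5*√(9 + t⁴)/3)*t + t = -5*t*√(9 + t⁴)/3 + t = t - 5*t*√(9 + t⁴)/3)
w(1)*(-470295) = ((⅓)*1*(3 - 5*√(9 + 1⁴)))*(-470295) = ((⅓)*1*(3 - 5*√(9 + 1)))*(-470295) = ((⅓)*1*(3 - 5*√10))*(-470295) = (1 - 5*√10/3)*(-470295) = -470295 + 783825*√10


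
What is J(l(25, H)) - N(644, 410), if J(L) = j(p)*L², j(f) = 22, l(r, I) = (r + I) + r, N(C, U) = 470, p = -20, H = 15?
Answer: 92480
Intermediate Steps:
l(r, I) = I + 2*r (l(r, I) = (I + r) + r = I + 2*r)
J(L) = 22*L²
J(l(25, H)) - N(644, 410) = 22*(15 + 2*25)² - 1*470 = 22*(15 + 50)² - 470 = 22*65² - 470 = 22*4225 - 470 = 92950 - 470 = 92480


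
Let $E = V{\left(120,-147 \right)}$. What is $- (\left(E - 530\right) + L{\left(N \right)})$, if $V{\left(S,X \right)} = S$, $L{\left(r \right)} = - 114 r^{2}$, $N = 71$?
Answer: $575084$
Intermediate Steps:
$E = 120$
$- (\left(E - 530\right) + L{\left(N \right)}) = - (\left(120 - 530\right) - 114 \cdot 71^{2}) = - (-410 - 574674) = \left(-1\right) \left(-575084\right) = 575084$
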